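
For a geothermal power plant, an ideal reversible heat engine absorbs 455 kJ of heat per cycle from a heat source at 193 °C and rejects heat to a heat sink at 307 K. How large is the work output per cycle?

T_H = 193 °C → 193 + 273.15 = 466.15 K.
Carnot efficiency: η = 1 − T_C/T_H = 1 − 307.00/466.15 = 0.3414.
W = η·Q_H = 0.3414 × 455 = 155.3 kJ.

W ≈ 155.3 kJ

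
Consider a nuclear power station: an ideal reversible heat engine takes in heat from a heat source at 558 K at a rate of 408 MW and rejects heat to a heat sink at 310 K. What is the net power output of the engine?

η_rev = 1 − T_C/T_H = 1 − 310.00/558.00 = 0.4444.
W = η·Q_H = 0.4444 × 408 = 181 MW.

Ẇ ≈ 181 MW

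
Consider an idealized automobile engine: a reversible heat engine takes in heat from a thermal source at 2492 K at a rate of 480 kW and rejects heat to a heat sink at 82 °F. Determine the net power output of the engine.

Ẇ ≈ 422 kW

T_C = 82 °F → (82 − 32) × 5/9 = 27.78 °C = 300.93 K.
The Carnot efficiency is η = 1 − T_C/T_H = 1 − 300.93/2492.00 = 0.8792.
W = η·Q_H = 0.8792 × 480 = 422 kW.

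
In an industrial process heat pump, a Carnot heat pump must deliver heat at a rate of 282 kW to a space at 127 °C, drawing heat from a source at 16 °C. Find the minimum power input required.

Ẇ_in ≈ 78.23 kW

T_H = 127 °C → 127 + 273.15 = 400.15 K.
T_C = 16 °C → 16 + 273.15 = 289.15 K.
COP_HP = T_H/(T_H − T_C) = 400.15/111.00 = 3.6050.
W = Q_H/COP_HP = 282/3.6050 = 78.23 kW.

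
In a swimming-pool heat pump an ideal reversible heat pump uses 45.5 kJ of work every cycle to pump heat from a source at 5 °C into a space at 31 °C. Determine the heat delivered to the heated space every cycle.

Q_H ≈ 532 kJ

T_H = 31 °C → 31 + 273.15 = 304.15 K.
T_C = 5 °C → 5 + 273.15 = 278.15 K.
For a reversible heat pump, COP_HP = T_H/(T_H − T_C) = 304.15/26.00 = 11.6981.
Q_H = COP_HP · W = 11.6981 × 45.5 = 532 kJ.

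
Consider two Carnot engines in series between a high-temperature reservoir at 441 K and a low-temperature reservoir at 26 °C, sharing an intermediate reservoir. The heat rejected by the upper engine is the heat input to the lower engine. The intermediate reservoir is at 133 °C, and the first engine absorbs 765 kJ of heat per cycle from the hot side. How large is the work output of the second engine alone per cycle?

W₂ ≈ 186 kJ

T_C = 26 °C → 26 + 273.15 = 299.15 K.
T_m = 133 °C → 133 + 273.15 = 406.15 K.
Heat entering the second stage: Q_m = Q_H·(T_m/T_H) = 765 × 406.15/441.00 = 705 kJ.
Second-stage efficiency η₂ = 1 − T_C/T_m = 1 − 299.15/406.15 = 0.2634, so W₂ = η₂·Q_m = 186 kJ.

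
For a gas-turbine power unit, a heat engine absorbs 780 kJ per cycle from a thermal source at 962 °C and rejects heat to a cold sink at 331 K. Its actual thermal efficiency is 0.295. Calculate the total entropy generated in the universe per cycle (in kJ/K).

T_H = 962 °C → 962 + 273.15 = 1235.15 K.
W = η·Q_H = 0.295 × 780 = 230.1 kJ, so Q_C = Q_H − W = 549.9 kJ.
Entropy balance on the reservoirs: −Q_H/T_H = -0.6315 kJ/K, +Q_C/T_C = 1.661 kJ/K.
ΔS_univ = −Q_H/T_H + Q_C/T_C = 1.03 kJ/K (> 0, since η = 0.295 < η_Carnot = 0.732).

ΔS_univ ≈ 1.03 kJ/K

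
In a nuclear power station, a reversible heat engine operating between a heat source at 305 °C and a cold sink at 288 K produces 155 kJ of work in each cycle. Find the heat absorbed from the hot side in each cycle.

Q_H ≈ 309 kJ

T_H = 305 °C → 305 + 273.15 = 578.15 K.
η_rev = 1 − T_C/T_H = 1 − 288.00/578.15 = 0.5019.
Q_H = W/η = 155/0.5019 = 309 kJ.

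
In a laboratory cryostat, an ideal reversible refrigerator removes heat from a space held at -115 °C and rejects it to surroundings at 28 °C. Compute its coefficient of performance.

COP_R ≈ 1.11

T_H = 28 °C → 28 + 273.15 = 301.15 K.
T_C = -115 °C → -115 + 273.15 = 158.15 K.
COP_R = T_C/(T_H − T_C) = 158.15/(301.15 − 158.15) = 1.11.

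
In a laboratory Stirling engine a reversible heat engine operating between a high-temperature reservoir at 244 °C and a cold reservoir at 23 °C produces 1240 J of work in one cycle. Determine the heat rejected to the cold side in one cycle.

T_H = 244 °C → 244 + 273.15 = 517.15 K.
T_C = 23 °C → 23 + 273.15 = 296.15 K.
η_rev = 1 − T_C/T_H = 1 − 296.15/517.15 = 0.4273.
Since Q_C/Q_H = T_C/T_H and Q_H = W/η, Q_C = W·T_C/(T_H − T_C) = 1240 × 296.15/221.00 = 1660 J.

Q_C ≈ 1660 J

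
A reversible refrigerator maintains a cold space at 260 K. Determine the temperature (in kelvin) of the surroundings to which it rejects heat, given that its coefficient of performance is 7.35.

T_H ≈ 295.4 K

COP_R = T_C/(T_H − T_C) ⇒ T_H = T_C·(1 + 1/COP_R) = 260.00 × (1 + 1/7.35) = 295.4 K.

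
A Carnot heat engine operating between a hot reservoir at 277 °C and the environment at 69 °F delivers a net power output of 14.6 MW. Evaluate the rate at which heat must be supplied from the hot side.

T_H = 277 °C → 277 + 273.15 = 550.15 K.
T_C = 69 °F → (69 − 32) × 5/9 = 20.56 °C = 293.71 K.
η_rev = 1 − T_C/T_H = 1 − 293.71/550.15 = 0.4661.
Q_H = W/η = 14.6/0.4661 = 31.3 MW.

Q̇_H ≈ 31.3 MW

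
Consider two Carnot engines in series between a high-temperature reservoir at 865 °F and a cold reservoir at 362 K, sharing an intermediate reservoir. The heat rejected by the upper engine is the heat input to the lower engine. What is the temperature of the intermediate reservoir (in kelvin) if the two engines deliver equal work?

T_H = 865 °F → (865 − 32) × 5/9 = 462.78 °C = 735.93 K.
For reversible stages Q_m = Q_H·(T_m/T_H). Setting W₁ = Q_H(1 − T_m/T_H) equal to W₂ = Q_m(1 − T_C/T_m) = Q_H·(T_m − T_C)/T_H gives T_H − T_m = T_m − T_C, so T_m = (T_H + T_C)/2 = (735.93 + 362.00)/2 = 549 K.

T_m ≈ 549 K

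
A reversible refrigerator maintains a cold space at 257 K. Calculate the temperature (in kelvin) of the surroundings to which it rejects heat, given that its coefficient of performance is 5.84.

COP_R = T_C/(T_H − T_C) ⇒ T_H = T_C·(1 + 1/COP_R) = 257.00 × (1 + 1/5.84) = 301 K.

T_H ≈ 301 K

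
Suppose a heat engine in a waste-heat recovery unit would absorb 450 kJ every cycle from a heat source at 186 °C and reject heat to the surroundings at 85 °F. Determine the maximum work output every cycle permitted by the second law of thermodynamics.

W_max ≈ 153 kJ

T_H = 186 °C → 186 + 273.15 = 459.15 K.
T_C = 85 °F → (85 − 32) × 5/9 = 29.44 °C = 302.59 K.
By the Carnot theorem, η_max = 1 − T_C/T_H = 1 − 302.59/459.15 = 0.3410.
W_max = η_max · Q_H = 0.3410 × 450 = 153 kJ.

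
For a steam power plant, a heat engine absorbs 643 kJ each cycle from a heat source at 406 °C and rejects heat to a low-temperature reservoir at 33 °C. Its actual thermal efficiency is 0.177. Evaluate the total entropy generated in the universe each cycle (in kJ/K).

T_H = 406 °C → 406 + 273.15 = 679.15 K.
T_C = 33 °C → 33 + 273.15 = 306.15 K.
W = η·Q_H = 0.177 × 643 = 113.8 kJ, so Q_C = Q_H − W = 529.2 kJ.
Reservoir entropy changes: ΔS_H = −Q_H/T_H = −643/679.15 = -0.9468 kJ/K and ΔS_C = +Q_C/T_C = 529.2/306.15 = 1.729 kJ/K.
ΔS_univ = −Q_H/T_H + Q_C/T_C = 0.7818 kJ/K (> 0, since η = 0.177 < η_Carnot = 0.549).

ΔS_univ ≈ 0.7818 kJ/K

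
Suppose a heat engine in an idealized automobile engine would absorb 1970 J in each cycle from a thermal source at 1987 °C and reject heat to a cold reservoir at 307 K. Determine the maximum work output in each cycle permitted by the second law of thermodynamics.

W_max ≈ 1700 J

T_H = 1987 °C → 1987 + 273.15 = 2260.15 K.
The second-law ceiling is the Carnot efficiency, η_max = 1 − T_C/T_H = 1 − 307.00/2260.15 = 0.8642.
W_max = η_max · Q_H = 0.8642 × 1970 = 1700 J.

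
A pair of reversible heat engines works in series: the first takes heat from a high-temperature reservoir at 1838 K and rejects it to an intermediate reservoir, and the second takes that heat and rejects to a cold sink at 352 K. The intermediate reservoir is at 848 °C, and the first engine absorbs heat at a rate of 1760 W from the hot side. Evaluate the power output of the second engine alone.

Ẇ₂ ≈ 737 W

T_m = 848 °C → 848 + 273.15 = 1121.15 K.
Heat entering the second stage: Q_m = Q_H·(T_m/T_H) = 1760 × 1121.15/1838.00 = 1070 W.
Second-stage efficiency η₂ = 1 − T_C/T_m = 1 − 352.00/1121.15 = 0.6860, so W₂ = η₂·Q_m = 737 W.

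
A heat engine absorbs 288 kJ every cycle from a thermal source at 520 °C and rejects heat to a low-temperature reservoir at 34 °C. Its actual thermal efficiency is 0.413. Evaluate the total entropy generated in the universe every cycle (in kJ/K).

ΔS_univ ≈ 0.187 kJ/K

T_H = 520 °C → 520 + 273.15 = 793.15 K.
T_C = 34 °C → 34 + 273.15 = 307.15 K.
W = η·Q_H = 0.413 × 288 = 118.9 kJ, so Q_C = Q_H − W = 169.1 kJ.
The hot reservoir loses entropy Q_H/T_H = 288/793.15 = 0.3631 kJ/K; the cold reservoir gains Q_C/T_C = 169.1/307.15 = 0.5504 kJ/K.
ΔS_univ = −Q_H/T_H + Q_C/T_C = 0.187 kJ/K (> 0, since η = 0.413 < η_Carnot = 0.613).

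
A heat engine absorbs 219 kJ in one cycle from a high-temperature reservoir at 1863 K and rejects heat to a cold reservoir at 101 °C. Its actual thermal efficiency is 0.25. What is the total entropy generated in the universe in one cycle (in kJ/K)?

ΔS_univ ≈ 0.321 kJ/K

T_C = 101 °C → 101 + 273.15 = 374.15 K.
W = η·Q_H = 0.25 × 219 = 54.75 kJ, so Q_C = Q_H − W = 164.2 kJ.
The hot reservoir loses entropy Q_H/T_H = 219/1863.00 = 0.1176 kJ/K; the cold reservoir gains Q_C/T_C = 164.2/374.15 = 0.4390 kJ/K.
ΔS_univ = −Q_H/T_H + Q_C/T_C = 0.321 kJ/K (> 0, since η = 0.25 < η_Carnot = 0.799).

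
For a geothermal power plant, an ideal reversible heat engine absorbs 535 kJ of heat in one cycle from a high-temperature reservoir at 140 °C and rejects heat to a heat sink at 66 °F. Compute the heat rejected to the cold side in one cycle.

Q_C ≈ 378 kJ

T_H = 140 °C → 140 + 273.15 = 413.15 K.
T_C = 66 °F → (66 − 32) × 5/9 = 18.89 °C = 292.04 K.
Carnot efficiency: η = 1 − T_C/T_H = 1 − 292.04/413.15 = 0.2931.
For a reversible cycle Q_C/Q_H = T_C/T_H, so Q_C = 535 × 292.04/413.15 = 378 kJ.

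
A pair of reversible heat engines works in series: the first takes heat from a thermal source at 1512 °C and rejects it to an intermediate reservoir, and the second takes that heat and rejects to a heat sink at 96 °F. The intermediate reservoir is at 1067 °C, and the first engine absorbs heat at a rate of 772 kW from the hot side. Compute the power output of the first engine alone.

Ẇ₁ ≈ 192 kW

T_H = 1512 °C → 1512 + 273.15 = 1785.15 K.
T_C = 96 °F → (96 − 32) × 5/9 = 35.56 °C = 308.71 K.
T_m = 1067 °C → 1067 + 273.15 = 1340.15 K.
First-stage efficiency η₁ = 1 − T_m/T_H = 1 − 1340.15/1785.15 = 0.2493.
W₁ = η₁·Q_H = 0.2493 × 772 = 192 kW.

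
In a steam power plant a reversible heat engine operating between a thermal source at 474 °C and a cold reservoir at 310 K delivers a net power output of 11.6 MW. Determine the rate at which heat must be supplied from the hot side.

Q̇_H ≈ 19.8 MW

T_H = 474 °C → 474 + 273.15 = 747.15 K.
Since the cycle is reversible, η = 1 − T_C/T_H = 1 − 310.00/747.15 = 0.5851.
Q_H = W/η = 11.6/0.5851 = 19.8 MW.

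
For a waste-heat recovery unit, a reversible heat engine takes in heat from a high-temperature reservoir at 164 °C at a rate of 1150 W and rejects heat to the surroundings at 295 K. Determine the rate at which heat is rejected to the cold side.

T_H = 164 °C → 164 + 273.15 = 437.15 K.
For a reversible engine, η = 1 − T_C/T_H = 1 − 295.00/437.15 = 0.3252.
For a reversible cycle Q_C/Q_H = T_C/T_H, so Q_C = 1150 × 295.00/437.15 = 776 W.

Q̇_C ≈ 776 W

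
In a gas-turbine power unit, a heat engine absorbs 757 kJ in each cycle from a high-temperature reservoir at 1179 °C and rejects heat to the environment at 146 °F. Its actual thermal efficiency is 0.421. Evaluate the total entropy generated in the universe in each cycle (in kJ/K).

T_H = 1179 °C → 1179 + 273.15 = 1452.15 K.
T_C = 146 °F → (146 − 32) × 5/9 = 63.33 °C = 336.48 K.
W = η·Q_H = 0.421 × 757 = 318.7 kJ, so Q_C = Q_H − W = 438.3 kJ.
The hot reservoir loses entropy Q_H/T_H = 757/1452.15 = 0.5213 kJ/K; the cold reservoir gains Q_C/T_C = 438.3/336.48 = 1.303 kJ/K.
ΔS_univ = −Q_H/T_H + Q_C/T_C = 0.781 kJ/K (> 0, since η = 0.421 < η_Carnot = 0.768).

ΔS_univ ≈ 0.781 kJ/K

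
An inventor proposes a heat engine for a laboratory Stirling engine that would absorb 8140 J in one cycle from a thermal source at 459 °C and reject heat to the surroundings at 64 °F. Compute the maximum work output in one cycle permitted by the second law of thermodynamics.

T_H = 459 °C → 459 + 273.15 = 732.15 K.
T_C = 64 °F → (64 − 32) × 5/9 = 17.78 °C = 290.93 K.
No engine can exceed the Carnot limit: η_max = 1 − T_C/T_H = 1 − 290.93/732.15 = 0.6026.
W_max = η_max · Q_H = 0.6026 × 8140 = 4905 J.

W_max ≈ 4905 J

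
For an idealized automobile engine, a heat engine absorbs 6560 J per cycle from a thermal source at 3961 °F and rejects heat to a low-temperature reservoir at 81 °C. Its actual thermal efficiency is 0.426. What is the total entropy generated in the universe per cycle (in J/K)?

ΔS_univ ≈ 7.96 J/K

T_H = 3961 °F → (3961 − 32) × 5/9 = 2182.78 °C = 2455.93 K.
T_C = 81 °C → 81 + 273.15 = 354.15 K.
W = η·Q_H = 0.426 × 6560 = 2795 J, so Q_C = Q_H − W = 3765 J.
Reservoir entropy changes: ΔS_H = −Q_H/T_H = −6560/2455.93 = -2.671 J/K and ΔS_C = +Q_C/T_C = 3765/354.15 = 10.63 J/K.
ΔS_univ = −Q_H/T_H + Q_C/T_C = 7.96 J/K (> 0, since η = 0.426 < η_Carnot = 0.856).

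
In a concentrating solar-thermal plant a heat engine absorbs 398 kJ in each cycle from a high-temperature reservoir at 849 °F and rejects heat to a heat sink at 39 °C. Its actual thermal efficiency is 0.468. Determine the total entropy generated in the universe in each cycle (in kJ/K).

T_H = 849 °F → (849 − 32) × 5/9 = 453.89 °C = 727.04 K.
T_C = 39 °C → 39 + 273.15 = 312.15 K.
W = η·Q_H = 0.468 × 398 = 186.3 kJ, so Q_C = Q_H − W = 211.7 kJ.
Reservoir entropy changes: ΔS_H = −Q_H/T_H = −398/727.04 = -0.5474 kJ/K and ΔS_C = +Q_C/T_C = 211.7/312.15 = 0.6783 kJ/K.
ΔS_univ = −Q_H/T_H + Q_C/T_C = 0.1309 kJ/K (> 0, since η = 0.468 < η_Carnot = 0.571).

ΔS_univ ≈ 0.1309 kJ/K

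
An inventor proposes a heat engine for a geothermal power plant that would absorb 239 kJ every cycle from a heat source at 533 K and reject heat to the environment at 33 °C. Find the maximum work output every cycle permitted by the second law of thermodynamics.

W_max ≈ 102 kJ

T_C = 33 °C → 33 + 273.15 = 306.15 K.
The second-law ceiling is the Carnot efficiency, η_max = 1 − T_C/T_H = 1 − 306.15/533.00 = 0.4256.
W_max = η_max · Q_H = 0.4256 × 239 = 102 kJ.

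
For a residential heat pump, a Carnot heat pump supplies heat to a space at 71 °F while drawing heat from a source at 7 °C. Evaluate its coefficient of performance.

COP_HP ≈ 20.1

T_H = 71 °F → (71 − 32) × 5/9 = 21.67 °C = 294.82 K.
T_C = 7 °C → 7 + 273.15 = 280.15 K.
Reversible heating COP: COP_HP = T_H/(T_H − T_C) = 294.82/(294.82 − 280.15) = 20.1.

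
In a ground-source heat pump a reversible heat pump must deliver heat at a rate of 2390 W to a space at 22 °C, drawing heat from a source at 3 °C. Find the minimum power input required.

T_H = 22 °C → 22 + 273.15 = 295.15 K.
T_C = 3 °C → 3 + 273.15 = 276.15 K.
Reversible heating COP: COP_HP = T_H/(T_H − T_C) = 295.15/19.00 = 15.5342.
W = Q_H/COP_HP = 2390/15.5342 = 154 W.

Ẇ_in ≈ 154 W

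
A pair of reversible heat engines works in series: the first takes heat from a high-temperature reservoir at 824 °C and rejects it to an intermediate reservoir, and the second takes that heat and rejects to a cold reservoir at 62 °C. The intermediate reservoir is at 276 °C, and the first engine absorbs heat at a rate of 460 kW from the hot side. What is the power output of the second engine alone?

T_H = 824 °C → 824 + 273.15 = 1097.15 K.
T_C = 62 °C → 62 + 273.15 = 335.15 K.
T_m = 276 °C → 276 + 273.15 = 549.15 K.
Heat entering the second stage: Q_m = Q_H·(T_m/T_H) = 460 × 549.15/1097.15 = 230.2 kW.
Second-stage efficiency η₂ = 1 − T_C/T_m = 1 − 335.15/549.15 = 0.3897, so W₂ = η₂·Q_m = 89.72 kW.

Ẇ₂ ≈ 89.72 kW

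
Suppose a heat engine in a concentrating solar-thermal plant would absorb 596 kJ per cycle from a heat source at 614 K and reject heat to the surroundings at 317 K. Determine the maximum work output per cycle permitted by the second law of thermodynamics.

By the Carnot theorem, η_max = 1 − T_C/T_H = 1 − 317.00/614.00 = 0.4837.
W_max = η_max · Q_H = 0.4837 × 596 = 288 kJ.

W_max ≈ 288 kJ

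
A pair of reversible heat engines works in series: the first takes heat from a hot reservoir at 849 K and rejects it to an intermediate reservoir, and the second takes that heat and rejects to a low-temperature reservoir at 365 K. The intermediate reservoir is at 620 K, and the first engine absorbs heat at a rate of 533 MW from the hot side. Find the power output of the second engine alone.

Ẇ₂ ≈ 160 MW

Heat entering the second stage: Q_m = Q_H·(T_m/T_H) = 533 × 620.00/849.00 = 389 MW.
Second-stage efficiency η₂ = 1 − T_C/T_m = 1 − 365.00/620.00 = 0.4113, so W₂ = η₂·Q_m = 160 MW.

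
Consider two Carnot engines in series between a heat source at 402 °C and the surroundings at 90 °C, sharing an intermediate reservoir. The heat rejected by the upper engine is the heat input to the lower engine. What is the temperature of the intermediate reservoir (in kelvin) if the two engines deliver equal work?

T_m ≈ 519 K

T_H = 402 °C → 402 + 273.15 = 675.15 K.
T_C = 90 °C → 90 + 273.15 = 363.15 K.
For reversible stages Q_m = Q_H·(T_m/T_H). Setting W₁ = Q_H(1 − T_m/T_H) equal to W₂ = Q_m(1 − T_C/T_m) = Q_H·(T_m − T_C)/T_H gives T_H − T_m = T_m − T_C, so T_m = (T_H + T_C)/2 = (675.15 + 363.15)/2 = 519 K.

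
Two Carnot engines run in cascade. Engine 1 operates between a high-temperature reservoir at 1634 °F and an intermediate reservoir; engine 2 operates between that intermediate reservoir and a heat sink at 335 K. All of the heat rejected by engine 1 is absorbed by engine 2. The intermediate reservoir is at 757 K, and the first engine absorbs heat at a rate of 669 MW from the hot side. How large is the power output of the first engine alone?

T_H = 1634 °F → (1634 − 32) × 5/9 = 890.00 °C = 1163.15 K.
First-stage efficiency η₁ = 1 − T_m/T_H = 1 − 757.00/1163.15 = 0.3492.
W₁ = η₁·Q_H = 0.3492 × 669 = 233.6 MW.

Ẇ₁ ≈ 233.6 MW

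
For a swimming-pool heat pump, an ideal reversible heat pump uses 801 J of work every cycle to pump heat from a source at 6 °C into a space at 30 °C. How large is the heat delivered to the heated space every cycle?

T_H = 30 °C → 30 + 273.15 = 303.15 K.
T_C = 6 °C → 6 + 273.15 = 279.15 K.
Reversible heating COP: COP_HP = T_H/(T_H − T_C) = 303.15/24.00 = 12.6312.
Q_H = COP_HP · W = 12.6312 × 801 = 10120 J.

Q_H ≈ 10120 J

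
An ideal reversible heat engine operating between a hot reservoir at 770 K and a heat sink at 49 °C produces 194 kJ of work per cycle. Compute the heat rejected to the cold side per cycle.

Q_C ≈ 140 kJ

T_C = 49 °C → 49 + 273.15 = 322.15 K.
Carnot efficiency: η = 1 − T_C/T_H = 1 − 322.15/770.00 = 0.5816.
Since Q_C/Q_H = T_C/T_H and Q_H = W/η, Q_C = W·T_C/(T_H − T_C) = 194 × 322.15/447.85 = 140 kJ.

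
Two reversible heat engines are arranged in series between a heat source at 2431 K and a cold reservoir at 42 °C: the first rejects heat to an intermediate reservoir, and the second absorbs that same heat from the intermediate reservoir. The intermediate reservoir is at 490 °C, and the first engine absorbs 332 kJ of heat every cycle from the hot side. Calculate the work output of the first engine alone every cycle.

T_C = 42 °C → 42 + 273.15 = 315.15 K.
T_m = 490 °C → 490 + 273.15 = 763.15 K.
First-stage efficiency η₁ = 1 − T_m/T_H = 1 − 763.15/2431.00 = 0.6861.
W₁ = η₁·Q_H = 0.6861 × 332 = 228 kJ.

W₁ ≈ 228 kJ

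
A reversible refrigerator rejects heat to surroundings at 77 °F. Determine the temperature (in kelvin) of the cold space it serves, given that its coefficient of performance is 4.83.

T_H = 77 °F → (77 − 32) × 5/9 = 25.00 °C = 298.15 K.
COP_R = T_C/(T_H − T_C) ⇒ T_C = T_H·COP_R/(1 + COP_R) = 298.15 × 4.83/(1 + 4.83) = 247 K.

T_C ≈ 247 K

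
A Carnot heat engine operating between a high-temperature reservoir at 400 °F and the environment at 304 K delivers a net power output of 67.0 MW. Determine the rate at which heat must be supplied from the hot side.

Q̇_H ≈ 184.3 MW

T_H = 400 °F → (400 − 32) × 5/9 = 204.44 °C = 477.59 K.
η_rev = 1 − T_C/T_H = 1 − 304.00/477.59 = 0.3635.
Q_H = W/η = 67.0/0.3635 = 184.3 MW.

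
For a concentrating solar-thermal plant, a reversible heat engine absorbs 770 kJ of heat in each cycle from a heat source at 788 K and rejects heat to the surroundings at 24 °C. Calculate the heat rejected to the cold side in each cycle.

T_C = 24 °C → 24 + 273.15 = 297.15 K.
For a reversible engine, η = 1 − T_C/T_H = 1 − 297.15/788.00 = 0.6229.
For a reversible cycle Q_C/Q_H = T_C/T_H, so Q_C = 770 × 297.15/788.00 = 290 kJ.

Q_C ≈ 290 kJ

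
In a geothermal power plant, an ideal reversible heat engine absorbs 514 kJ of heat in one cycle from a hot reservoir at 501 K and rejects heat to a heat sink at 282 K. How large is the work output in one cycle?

W ≈ 225 kJ

Carnot efficiency: η = 1 − T_C/T_H = 1 − 282.00/501.00 = 0.4371.
W = η·Q_H = 0.4371 × 514 = 225 kJ.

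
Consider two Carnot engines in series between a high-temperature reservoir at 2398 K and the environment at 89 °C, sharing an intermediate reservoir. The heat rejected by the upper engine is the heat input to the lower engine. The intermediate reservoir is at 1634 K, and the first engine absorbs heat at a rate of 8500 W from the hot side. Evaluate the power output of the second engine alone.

T_C = 89 °C → 89 + 273.15 = 362.15 K.
Heat entering the second stage: Q_m = Q_H·(T_m/T_H) = 8500 × 1634.00/2398.00 = 5790 W.
Second-stage efficiency η₂ = 1 − T_C/T_m = 1 − 362.15/1634.00 = 0.7784, so W₂ = η₂·Q_m = 4510 W.

Ẇ₂ ≈ 4510 W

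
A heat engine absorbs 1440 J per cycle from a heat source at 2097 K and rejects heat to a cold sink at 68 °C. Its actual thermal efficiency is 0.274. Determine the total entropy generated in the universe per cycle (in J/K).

T_C = 68 °C → 68 + 273.15 = 341.15 K.
W = η·Q_H = 0.274 × 1440 = 394.6 J, so Q_C = Q_H − W = 1045 J.
Reservoir entropy changes: ΔS_H = −Q_H/T_H = −1440/2097.00 = -0.6867 J/K and ΔS_C = +Q_C/T_C = 1045/341.15 = 3.064 J/K.
ΔS_univ = −Q_H/T_H + Q_C/T_C = 2.38 J/K (> 0, since η = 0.274 < η_Carnot = 0.837).

ΔS_univ ≈ 2.38 J/K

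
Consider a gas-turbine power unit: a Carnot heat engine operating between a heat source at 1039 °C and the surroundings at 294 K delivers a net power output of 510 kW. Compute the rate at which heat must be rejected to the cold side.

Q̇_C ≈ 147 kW

T_H = 1039 °C → 1039 + 273.15 = 1312.15 K.
Since the cycle is reversible, η = 1 − T_C/T_H = 1 − 294.00/1312.15 = 0.7759.
Since Q_C/Q_H = T_C/T_H and Q_H = W/η, Q_C = W·T_C/(T_H − T_C) = 510 × 294.00/1018.15 = 147 kW.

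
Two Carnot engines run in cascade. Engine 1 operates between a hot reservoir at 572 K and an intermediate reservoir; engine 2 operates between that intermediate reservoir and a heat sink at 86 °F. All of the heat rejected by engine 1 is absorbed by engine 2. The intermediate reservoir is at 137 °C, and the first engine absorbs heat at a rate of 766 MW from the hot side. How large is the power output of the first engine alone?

Ẇ₁ ≈ 217 MW

T_C = 86 °F → (86 − 32) × 5/9 = 30.00 °C = 303.15 K.
T_m = 137 °C → 137 + 273.15 = 410.15 K.
First-stage efficiency η₁ = 1 − T_m/T_H = 1 − 410.15/572.00 = 0.2830.
W₁ = η₁·Q_H = 0.2830 × 766 = 217 MW.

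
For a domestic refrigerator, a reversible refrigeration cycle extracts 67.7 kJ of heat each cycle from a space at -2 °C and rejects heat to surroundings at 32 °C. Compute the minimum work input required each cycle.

W_in ≈ 8.49 kJ

T_H = 32 °C → 32 + 273.15 = 305.15 K.
T_C = -2 °C → -2 + 273.15 = 271.15 K.
Carnot COP: COP_R = T_C/(T_H − T_C) = 271.15/34.00 = 7.9750.
W = Q_C/COP_R = 67.7/7.9750 = 8.49 kJ.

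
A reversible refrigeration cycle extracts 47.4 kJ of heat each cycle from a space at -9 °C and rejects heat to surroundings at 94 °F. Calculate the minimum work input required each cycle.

W_in ≈ 7.796 kJ

T_H = 94 °F → (94 − 32) × 5/9 = 34.44 °C = 307.59 K.
T_C = -9 °C → -9 + 273.15 = 264.15 K.
For a reversible refrigerator, COP_R = T_C/(T_H − T_C) = 264.15/43.44 = 6.0802.
W = Q_C/COP_R = 47.4/6.0802 = 7.796 kJ.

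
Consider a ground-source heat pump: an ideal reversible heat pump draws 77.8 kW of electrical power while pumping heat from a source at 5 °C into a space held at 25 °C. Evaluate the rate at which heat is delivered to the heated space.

T_H = 25 °C → 25 + 273.15 = 298.15 K.
T_C = 5 °C → 5 + 273.15 = 278.15 K.
For a reversible heat pump, COP_HP = T_H/(T_H − T_C) = 298.15/20.00 = 14.9075.
Q_H = COP_HP · W = 14.9075 × 77.8 = 1160 kW.

Q̇_H ≈ 1160 kW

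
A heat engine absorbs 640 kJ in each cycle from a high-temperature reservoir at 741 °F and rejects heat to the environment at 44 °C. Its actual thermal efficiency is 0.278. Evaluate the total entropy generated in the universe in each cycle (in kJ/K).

T_H = 741 °F → (741 − 32) × 5/9 = 393.89 °C = 667.04 K.
T_C = 44 °C → 44 + 273.15 = 317.15 K.
W = η·Q_H = 0.278 × 640 = 177.9 kJ, so Q_C = Q_H − W = 462.1 kJ.
The hot reservoir loses entropy Q_H/T_H = 640/667.04 = 0.9595 kJ/K; the cold reservoir gains Q_C/T_C = 462.1/317.15 = 1.457 kJ/K.
ΔS_univ = −Q_H/T_H + Q_C/T_C = 0.498 kJ/K (> 0, since η = 0.278 < η_Carnot = 0.525).

ΔS_univ ≈ 0.498 kJ/K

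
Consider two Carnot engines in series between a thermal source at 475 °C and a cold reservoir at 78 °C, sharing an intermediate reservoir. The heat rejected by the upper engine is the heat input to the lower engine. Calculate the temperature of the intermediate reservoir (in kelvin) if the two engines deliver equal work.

T_H = 475 °C → 475 + 273.15 = 748.15 K.
T_C = 78 °C → 78 + 273.15 = 351.15 K.
For reversible stages Q_m = Q_H·(T_m/T_H). Setting W₁ = Q_H(1 − T_m/T_H) equal to W₂ = Q_m(1 − T_C/T_m) = Q_H·(T_m − T_C)/T_H gives T_H − T_m = T_m − T_C, so T_m = (T_H + T_C)/2 = (748.15 + 351.15)/2 = 549.6 K.

T_m ≈ 549.6 K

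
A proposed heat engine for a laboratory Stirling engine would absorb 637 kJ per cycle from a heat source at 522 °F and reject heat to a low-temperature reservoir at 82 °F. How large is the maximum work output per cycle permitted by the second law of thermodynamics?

T_H = 522 °F → (522 − 32) × 5/9 = 272.22 °C = 545.37 K.
T_C = 82 °F → (82 − 32) × 5/9 = 27.78 °C = 300.93 K.
The second-law ceiling is the Carnot efficiency, η_max = 1 − T_C/T_H = 1 − 300.93/545.37 = 0.4482.
W_max = η_max · Q_H = 0.4482 × 637 = 286 kJ.

W_max ≈ 286 kJ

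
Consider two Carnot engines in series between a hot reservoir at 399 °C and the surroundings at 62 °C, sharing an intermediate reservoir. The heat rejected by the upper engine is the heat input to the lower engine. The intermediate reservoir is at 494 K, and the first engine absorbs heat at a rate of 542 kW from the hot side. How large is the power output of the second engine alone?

Ẇ₂ ≈ 128.1 kW

T_H = 399 °C → 399 + 273.15 = 672.15 K.
T_C = 62 °C → 62 + 273.15 = 335.15 K.
Heat entering the second stage: Q_m = Q_H·(T_m/T_H) = 542 × 494.00/672.15 = 398.3 kW.
Second-stage efficiency η₂ = 1 − T_C/T_m = 1 − 335.15/494.00 = 0.3216, so W₂ = η₂·Q_m = 128.1 kW.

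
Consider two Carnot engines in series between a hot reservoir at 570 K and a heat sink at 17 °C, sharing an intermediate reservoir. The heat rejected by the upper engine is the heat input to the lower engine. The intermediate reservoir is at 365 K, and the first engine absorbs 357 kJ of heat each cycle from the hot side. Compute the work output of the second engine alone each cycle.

W₂ ≈ 46.9 kJ

T_C = 17 °C → 17 + 273.15 = 290.15 K.
Heat entering the second stage: Q_m = Q_H·(T_m/T_H) = 357 × 365.00/570.00 = 229 kJ.
Second-stage efficiency η₂ = 1 − T_C/T_m = 1 − 290.15/365.00 = 0.2051, so W₂ = η₂·Q_m = 46.9 kJ.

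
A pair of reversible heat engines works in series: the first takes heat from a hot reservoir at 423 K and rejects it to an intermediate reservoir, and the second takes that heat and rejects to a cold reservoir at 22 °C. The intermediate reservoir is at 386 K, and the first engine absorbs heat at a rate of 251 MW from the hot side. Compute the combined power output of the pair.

T_C = 22 °C → 22 + 273.15 = 295.15 K.
Two reversible stages in series are equivalent to a single Carnot engine between T_H and T_C, so η_total = 1 − T_C/T_H = 1 − 295.15/423.00 = 0.3022.
W_total = η_total · Q_H = 0.3022 × 251 = 75.9 MW.

Ẇ_total ≈ 75.9 MW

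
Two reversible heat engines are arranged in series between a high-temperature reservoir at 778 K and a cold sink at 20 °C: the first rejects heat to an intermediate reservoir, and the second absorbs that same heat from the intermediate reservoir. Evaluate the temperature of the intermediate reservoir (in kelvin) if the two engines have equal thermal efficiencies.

T_m ≈ 478 K

T_C = 20 °C → 20 + 273.15 = 293.15 K.
Equal efficiencies require 1 − T_m/T_H = 1 − T_C/T_m, i.e. T_m/T_H = T_C/T_m, so T_m = √(T_H·T_C) = √(778.00 × 293.15) = 478 K.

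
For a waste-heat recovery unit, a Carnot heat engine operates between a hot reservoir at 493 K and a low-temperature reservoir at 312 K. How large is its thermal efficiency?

Carnot efficiency: η = 1 − T_C/T_H = 1 − 312.00/493.00 = 0.3671.

η ≈ 0.3671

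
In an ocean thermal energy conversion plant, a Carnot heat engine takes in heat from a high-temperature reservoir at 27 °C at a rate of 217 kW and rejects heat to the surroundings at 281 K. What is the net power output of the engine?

Ẇ ≈ 13.8 kW

T_H = 27 °C → 27 + 273.15 = 300.15 K.
For a reversible engine, η = 1 − T_C/T_H = 1 − 281.00/300.15 = 0.0638.
W = η·Q_H = 0.0638 × 217 = 13.8 kW.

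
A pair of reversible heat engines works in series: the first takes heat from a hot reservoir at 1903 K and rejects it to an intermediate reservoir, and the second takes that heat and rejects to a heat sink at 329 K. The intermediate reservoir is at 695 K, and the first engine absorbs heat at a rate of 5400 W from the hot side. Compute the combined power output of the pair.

Two reversible stages in series are equivalent to a single Carnot engine between T_H and T_C, so η_total = 1 − T_C/T_H = 1 − 329.00/1903.00 = 0.8271.
W_total = η_total · Q_H = 0.8271 × 5400 = 4470 W.

Ẇ_total ≈ 4470 W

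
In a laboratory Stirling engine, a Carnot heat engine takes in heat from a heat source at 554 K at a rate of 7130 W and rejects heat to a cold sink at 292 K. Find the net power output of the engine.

Ẇ ≈ 3370 W

η_rev = 1 − T_C/T_H = 1 − 292.00/554.00 = 0.4729.
W = η·Q_H = 0.4729 × 7130 = 3370 W.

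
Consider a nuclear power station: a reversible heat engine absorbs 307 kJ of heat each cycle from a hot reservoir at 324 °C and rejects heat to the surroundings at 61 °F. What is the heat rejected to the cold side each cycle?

Q_C ≈ 148.7 kJ

T_H = 324 °C → 324 + 273.15 = 597.15 K.
T_C = 61 °F → (61 − 32) × 5/9 = 16.11 °C = 289.26 K.
Carnot efficiency: η = 1 − T_C/T_H = 1 − 289.26/597.15 = 0.5156.
For a reversible cycle Q_C/Q_H = T_C/T_H, so Q_C = 307 × 289.26/597.15 = 148.7 kJ.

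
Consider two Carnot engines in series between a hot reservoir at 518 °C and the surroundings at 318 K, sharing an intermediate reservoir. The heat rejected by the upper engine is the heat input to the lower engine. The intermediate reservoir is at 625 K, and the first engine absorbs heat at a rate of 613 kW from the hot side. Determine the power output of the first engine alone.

T_H = 518 °C → 518 + 273.15 = 791.15 K.
First-stage efficiency η₁ = 1 − T_m/T_H = 1 − 625.00/791.15 = 0.2100.
W₁ = η₁·Q_H = 0.2100 × 613 = 129 kW.

Ẇ₁ ≈ 129 kW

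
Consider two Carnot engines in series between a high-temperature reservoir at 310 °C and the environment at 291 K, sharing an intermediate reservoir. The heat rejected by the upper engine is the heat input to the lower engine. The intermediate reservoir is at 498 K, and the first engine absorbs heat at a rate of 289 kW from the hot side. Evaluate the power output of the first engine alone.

T_H = 310 °C → 310 + 273.15 = 583.15 K.
First-stage efficiency η₁ = 1 − T_m/T_H = 1 − 498.00/583.15 = 0.1460.
W₁ = η₁·Q_H = 0.1460 × 289 = 42.20 kW.

Ẇ₁ ≈ 42.20 kW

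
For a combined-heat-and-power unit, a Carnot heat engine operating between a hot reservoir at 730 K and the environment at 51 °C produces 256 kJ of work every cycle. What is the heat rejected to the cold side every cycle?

Q_C ≈ 204 kJ

T_C = 51 °C → 51 + 273.15 = 324.15 K.
For a reversible engine, η = 1 − T_C/T_H = 1 − 324.15/730.00 = 0.5560.
Since Q_C/Q_H = T_C/T_H and Q_H = W/η, Q_C = W·T_C/(T_H − T_C) = 256 × 324.15/405.85 = 204 kJ.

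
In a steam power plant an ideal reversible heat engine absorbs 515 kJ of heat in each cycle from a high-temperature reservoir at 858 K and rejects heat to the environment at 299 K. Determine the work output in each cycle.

Since the cycle is reversible, η = 1 − T_C/T_H = 1 − 299.00/858.00 = 0.6515.
W = η·Q_H = 0.6515 × 515 = 335.5 kJ.

W ≈ 335.5 kJ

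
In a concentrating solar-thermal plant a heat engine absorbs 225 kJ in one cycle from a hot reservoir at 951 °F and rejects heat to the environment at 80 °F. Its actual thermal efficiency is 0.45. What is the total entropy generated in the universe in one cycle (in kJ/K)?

ΔS_univ ≈ 0.126 kJ/K

T_H = 951 °F → (951 − 32) × 5/9 = 510.56 °C = 783.71 K.
T_C = 80 °F → (80 − 32) × 5/9 = 26.67 °C = 299.82 K.
W = η·Q_H = 0.45 × 225 = 101.2 kJ, so Q_C = Q_H − W = 123.8 kJ.
Entropy balance on the reservoirs: −Q_H/T_H = -0.2871 kJ/K, +Q_C/T_C = 0.4128 kJ/K.
ΔS_univ = −Q_H/T_H + Q_C/T_C = 0.126 kJ/K (> 0, since η = 0.45 < η_Carnot = 0.617).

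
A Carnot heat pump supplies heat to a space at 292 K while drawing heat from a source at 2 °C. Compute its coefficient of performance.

T_C = 2 °C → 2 + 273.15 = 275.15 K.
COP_HP = T_H/(T_H − T_C) = 292.00/(292.00 − 275.15) = 17.3.

COP_HP ≈ 17.3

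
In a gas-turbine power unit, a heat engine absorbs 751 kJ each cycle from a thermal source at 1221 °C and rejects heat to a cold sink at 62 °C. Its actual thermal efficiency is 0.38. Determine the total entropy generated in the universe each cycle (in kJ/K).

ΔS_univ ≈ 0.887 kJ/K

T_H = 1221 °C → 1221 + 273.15 = 1494.15 K.
T_C = 62 °C → 62 + 273.15 = 335.15 K.
W = η·Q_H = 0.38 × 751 = 285.4 kJ, so Q_C = Q_H − W = 465.6 kJ.
Entropy balance on the reservoirs: −Q_H/T_H = -0.5026 kJ/K, +Q_C/T_C = 1.389 kJ/K.
ΔS_univ = −Q_H/T_H + Q_C/T_C = 0.887 kJ/K (> 0, since η = 0.38 < η_Carnot = 0.776).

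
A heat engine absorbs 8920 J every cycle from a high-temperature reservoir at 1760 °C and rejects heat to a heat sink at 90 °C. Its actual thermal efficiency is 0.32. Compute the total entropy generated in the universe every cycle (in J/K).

T_H = 1760 °C → 1760 + 273.15 = 2033.15 K.
T_C = 90 °C → 90 + 273.15 = 363.15 K.
W = η·Q_H = 0.32 × 8920 = 2854 J, so Q_C = Q_H − W = 6066 J.
Entropy balance on the reservoirs: −Q_H/T_H = -4.387 J/K, +Q_C/T_C = 16.70 J/K.
ΔS_univ = −Q_H/T_H + Q_C/T_C = 12.3 J/K (> 0, since η = 0.32 < η_Carnot = 0.821).

ΔS_univ ≈ 12.3 J/K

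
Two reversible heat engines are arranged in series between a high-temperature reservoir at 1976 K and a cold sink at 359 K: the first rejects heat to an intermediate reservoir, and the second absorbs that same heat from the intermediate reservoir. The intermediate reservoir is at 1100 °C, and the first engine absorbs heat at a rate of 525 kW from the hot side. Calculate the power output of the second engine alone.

T_m = 1100 °C → 1100 + 273.15 = 1373.15 K.
Heat entering the second stage: Q_m = Q_H·(T_m/T_H) = 525 × 1373.15/1976.00 = 365 kW.
Second-stage efficiency η₂ = 1 − T_C/T_m = 1 − 359.00/1373.15 = 0.7386, so W₂ = η₂·Q_m = 269 kW.

Ẇ₂ ≈ 269 kW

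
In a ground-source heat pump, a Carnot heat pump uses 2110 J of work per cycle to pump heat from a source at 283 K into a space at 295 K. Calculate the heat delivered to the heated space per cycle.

COP_HP = T_H/(T_H − T_C) = 295.00/12.00 = 24.5833.
Q_H = COP_HP · W = 24.5833 × 2110 = 51870 J.

Q_H ≈ 51870 J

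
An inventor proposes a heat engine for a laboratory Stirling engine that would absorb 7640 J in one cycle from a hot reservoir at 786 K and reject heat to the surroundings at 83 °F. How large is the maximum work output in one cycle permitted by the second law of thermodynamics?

T_C = 83 °F → (83 − 32) × 5/9 = 28.33 °C = 301.48 K.
No engine can exceed the Carnot limit: η_max = 1 − T_C/T_H = 1 − 301.48/786.00 = 0.6164.
W_max = η_max · Q_H = 0.6164 × 7640 = 4710 J.

W_max ≈ 4710 J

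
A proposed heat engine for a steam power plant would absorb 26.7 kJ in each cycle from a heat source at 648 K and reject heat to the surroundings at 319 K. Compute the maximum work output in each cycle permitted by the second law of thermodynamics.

The upper bound on efficiency is η_max = 1 − T_C/T_H = 1 − 319.00/648.00 = 0.5077.
W_max = η_max · Q_H = 0.5077 × 26.7 = 13.6 kJ.

W_max ≈ 13.6 kJ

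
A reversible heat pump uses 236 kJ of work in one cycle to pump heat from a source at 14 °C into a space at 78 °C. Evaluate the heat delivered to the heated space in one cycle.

Q_H ≈ 1290 kJ

T_H = 78 °C → 78 + 273.15 = 351.15 K.
T_C = 14 °C → 14 + 273.15 = 287.15 K.
Reversible heating COP: COP_HP = T_H/(T_H − T_C) = 351.15/64.00 = 5.4867.
Q_H = COP_HP · W = 5.4867 × 236 = 1290 kJ.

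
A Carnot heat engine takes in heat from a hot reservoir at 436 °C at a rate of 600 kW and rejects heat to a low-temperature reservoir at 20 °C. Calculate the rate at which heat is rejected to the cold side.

Q̇_C ≈ 248.0 kW

T_H = 436 °C → 436 + 273.15 = 709.15 K.
T_C = 20 °C → 20 + 273.15 = 293.15 K.
Since the cycle is reversible, η = 1 − T_C/T_H = 1 − 293.15/709.15 = 0.5866.
For a reversible cycle Q_C/Q_H = T_C/T_H, so Q_C = 600 × 293.15/709.15 = 248.0 kW.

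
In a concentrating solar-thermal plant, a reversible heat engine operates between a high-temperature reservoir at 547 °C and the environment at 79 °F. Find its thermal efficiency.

T_H = 547 °C → 547 + 273.15 = 820.15 K.
T_C = 79 °F → (79 − 32) × 5/9 = 26.11 °C = 299.26 K.
For a reversible engine, η = 1 − T_C/T_H = 1 − 299.26/820.15 = 0.6351.

η ≈ 0.6351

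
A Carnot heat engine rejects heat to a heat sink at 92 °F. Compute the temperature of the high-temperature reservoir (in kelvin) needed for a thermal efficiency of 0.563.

T_H ≈ 701.3 K

T_C = 92 °F → (92 − 32) × 5/9 = 33.33 °C = 306.48 K.
From η = 1 − T_C/T_H, solving for T_H gives T_H = T_C/(1 − η) = 306.48/(1 − 0.563) = 701.3 K.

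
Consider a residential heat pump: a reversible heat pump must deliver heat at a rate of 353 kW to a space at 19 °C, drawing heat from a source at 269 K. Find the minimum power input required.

Ẇ_in ≈ 27.97 kW

T_H = 19 °C → 19 + 273.15 = 292.15 K.
The Carnot heat-pump COP is COP_HP = T_H/(T_H − T_C) = 292.15/23.15 = 12.6199.
W = Q_H/COP_HP = 353/12.6199 = 27.97 kW.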